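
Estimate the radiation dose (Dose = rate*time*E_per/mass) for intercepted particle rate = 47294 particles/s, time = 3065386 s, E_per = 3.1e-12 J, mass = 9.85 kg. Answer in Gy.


Total energy deposited = rate * time * E_per
  = 47294 * 3065386 * 3.1e-12 = 0.4494205 J
Dose = E_total / mass = 0.4494205 / 9.85
Dose = 0.04562645 Gy

0.0456 Gy


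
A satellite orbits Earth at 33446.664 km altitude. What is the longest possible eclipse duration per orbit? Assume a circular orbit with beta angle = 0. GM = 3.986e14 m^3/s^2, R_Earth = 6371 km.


r = 39817.6640 km
T = 1317.8732 min
Eclipse fraction = arcsin(R_E/r)/pi = arcsin(6371.0000/39817.6640)/pi
= arcsin(0.1600044)/pi = 0.05115083
Eclipse duration = 0.05115083 * 1317.8732 = 67.4103 min

67.4103 minutes


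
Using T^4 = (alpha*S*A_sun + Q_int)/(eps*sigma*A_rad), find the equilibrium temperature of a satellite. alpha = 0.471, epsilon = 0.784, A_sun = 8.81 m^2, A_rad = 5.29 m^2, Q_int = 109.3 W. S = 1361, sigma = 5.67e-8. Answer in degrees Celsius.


Numerator = alpha*S*A_sun + Q_int = 0.471*1361*8.81 + 109.3 = 5756.7831 W
Denominator = eps*sigma*A_rad = 0.784*5.67e-8*5.29 = 2.3515531e-07 W/K^4
T^4 = 2.448077e+10 K^4
T = 395.5544 K = 122.4044 C

122.4044 degrees Celsius


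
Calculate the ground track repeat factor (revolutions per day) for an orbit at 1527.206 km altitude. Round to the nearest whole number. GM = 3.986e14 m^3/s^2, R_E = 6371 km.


r = 7.898206e+06 m
T = 2*pi*sqrt(r^3/mu) = 6985.6031 s = 116.4267 min
revs/day = 1440 / 116.4267 = 12.3683
Rounded: 12 revolutions per day

12 revolutions per day


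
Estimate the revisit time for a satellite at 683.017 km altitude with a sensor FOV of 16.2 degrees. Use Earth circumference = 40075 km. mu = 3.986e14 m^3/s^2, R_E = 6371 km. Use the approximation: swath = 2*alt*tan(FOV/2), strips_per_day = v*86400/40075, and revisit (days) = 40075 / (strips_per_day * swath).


swath = 2*683.017*tan(0.1413717) = 194.4154 km
v = sqrt(mu/r) = 7517.1012 m/s = 7.5171 km/s
strips/day = v*86400/40075 = 7.5171*86400/40075 = 16.2066
coverage/day = strips * swath = 16.2066 * 194.4154 = 3150.8036 km
revisit = 40075 / 3150.8036 = 12.7190 days

12.7190 days


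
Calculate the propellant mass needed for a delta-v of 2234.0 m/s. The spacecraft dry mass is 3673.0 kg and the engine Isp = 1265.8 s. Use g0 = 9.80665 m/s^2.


ve = Isp * g0 = 1265.8 * 9.80665 = 12413.257570 m/s
mass ratio = exp(dv/ve) = exp(2234.0/12413.257570) = 1.19718010
m_prop = m_dry * (mr - 1) = 3673.0 * (1.19718010 - 1)
m_prop = 724.2425 kg

724.2425 kg


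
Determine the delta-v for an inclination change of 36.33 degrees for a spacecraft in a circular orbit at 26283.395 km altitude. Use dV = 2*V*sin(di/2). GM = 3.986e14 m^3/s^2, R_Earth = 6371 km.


r = 32654.3950 km = 3.2654395e+07 m
V = sqrt(mu/r) = 3493.7983 m/s
di = 36.33 deg = 0.6340781 rad
dV = 2*V*sin(di/2) = 2*3493.7983*sin(0.3170391)
dV = 2178.4151 m/s = 2.1784 km/s

2.1784 km/s


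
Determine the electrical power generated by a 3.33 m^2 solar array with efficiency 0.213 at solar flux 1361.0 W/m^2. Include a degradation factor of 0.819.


P = area * eta * S * degradation
P = 3.33 * 0.213 * 1361.0 * 0.819
P = 790.6165 W

790.6165 W


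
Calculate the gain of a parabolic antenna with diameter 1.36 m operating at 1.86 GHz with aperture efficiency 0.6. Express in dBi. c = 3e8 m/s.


lambda = c/f = 3e8 / 1.86e+09 = 0.1612903 m
G = eta*(pi*D/lambda)^2 = 0.6*(pi*1.36/0.1612903)^2
G = 421.0292 (linear)
G = 10*log10(421.0292) = 26.2431 dBi

26.2431 dBi


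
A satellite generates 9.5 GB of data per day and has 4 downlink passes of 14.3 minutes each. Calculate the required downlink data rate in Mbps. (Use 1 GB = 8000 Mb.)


total contact time = 4 * 14.3 * 60 = 3432.0000 s
data = 9.5 GB = 76000.0000 Mb
rate = 76000.0000 / 3432.0000 = 22.1445 Mbps

22.1445 Mbps


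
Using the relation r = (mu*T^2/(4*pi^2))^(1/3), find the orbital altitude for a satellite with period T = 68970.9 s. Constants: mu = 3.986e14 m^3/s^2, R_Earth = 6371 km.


T = 68970.9 s
r = (mu*T^2/(4*pi^2))^(1/3) = (3.986e14 * 68970.9^2 / (4*pi^2))^(1/3)
r = 3.6349891e+07 m = 36349.8911 km
alt = r - R_E = 36349.8911 - 6371 = 29978.8911 km

29978.8911 km


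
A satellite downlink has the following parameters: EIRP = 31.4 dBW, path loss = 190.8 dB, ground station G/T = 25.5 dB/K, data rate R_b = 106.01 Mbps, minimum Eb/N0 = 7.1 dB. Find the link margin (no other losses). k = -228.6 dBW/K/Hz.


C/N0 = EIRP - FSPL + G/T - k = 31.4 - 190.8 + 25.5 - (-228.6)
C/N0 = 94.7000 dB-Hz
R_b = 106.01 Mbps = 1.0601e+08 bps -> 10*log10(R_b) = 80.2535 dB-Hz
Eb/N0 = C/N0 - 10*log10(R_b) = 94.7000 - 80.2535 = 14.4465 dB
Margin = Eb/N0 - Eb/N0_req = 14.4465 - 7.1 = 7.3465 dB (link closes)

7.3465 dB


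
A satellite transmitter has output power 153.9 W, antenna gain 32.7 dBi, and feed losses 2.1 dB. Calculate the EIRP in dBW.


Pt = 153.9 W = 21.8724 dBW
EIRP = Pt_dBW + Gt - losses = 21.8724 + 32.7 - 2.1 = 52.4724 dBW

52.4724 dBW


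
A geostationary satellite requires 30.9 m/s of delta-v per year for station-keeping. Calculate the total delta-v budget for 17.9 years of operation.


dV = rate * years = 30.9 * 17.9
dV = 553.1100 m/s

553.1100 m/s


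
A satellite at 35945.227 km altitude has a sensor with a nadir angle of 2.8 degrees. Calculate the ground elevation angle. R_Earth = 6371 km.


r = R_E + alt = 42316.2270 km
Law of sines in the satellite / Earth-center / ground-point triangle:
  sin(nadir)/R_E = sin(90 + el)/r  =>  cos(el) = (r/R_E)*sin(nadir)
cos(el) = (42316.2270 / 6371.0000) * sin(2.8 deg) = 0.3244605
el = arccos(0.3244605) = 71.0671 deg
(Earth-central angle = 90 - nadir - el = 16.1329 deg)

71.0671 degrees


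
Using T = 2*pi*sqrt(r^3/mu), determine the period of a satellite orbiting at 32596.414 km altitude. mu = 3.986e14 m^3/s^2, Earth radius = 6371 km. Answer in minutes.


r = 38967.4140 km = 3.8967414e+07 m
T = 2*pi*sqrt(r^3/mu) = 2*pi*sqrt(5.9170434e+22 / 3.986e14)
T = 76553.2441 s = 1275.8874 min

1275.8874 minutes


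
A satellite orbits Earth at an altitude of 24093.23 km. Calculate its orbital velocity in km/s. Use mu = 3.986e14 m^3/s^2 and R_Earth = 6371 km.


r = R_E + alt = 6371.0 + 24093.23 = 30464.2300 km = 3.046423e+07 m
v = sqrt(mu/r) = sqrt(3.986e14 / 3.046423e+07) = 3617.2085 m/s = 3.6172 km/s

3.6172 km/s


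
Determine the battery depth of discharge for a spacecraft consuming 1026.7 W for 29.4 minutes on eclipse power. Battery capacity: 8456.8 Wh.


E_used = P * t / 60 = 1026.7 * 29.4 / 60 = 503.0830 Wh
DOD = E_used / E_total * 100 = 503.0830 / 8456.8 * 100
DOD = 5.9489 %

5.9489 %


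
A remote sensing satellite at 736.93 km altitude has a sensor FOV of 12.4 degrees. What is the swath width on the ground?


FOV = 12.4 deg = 0.2164208 rad
swath = 2 * alt * tan(FOV/2) = 2 * 736.93 * tan(0.1082104)
swath = 2 * 736.93 * 0.1086348
swath = 160.1124 km

160.1124 km


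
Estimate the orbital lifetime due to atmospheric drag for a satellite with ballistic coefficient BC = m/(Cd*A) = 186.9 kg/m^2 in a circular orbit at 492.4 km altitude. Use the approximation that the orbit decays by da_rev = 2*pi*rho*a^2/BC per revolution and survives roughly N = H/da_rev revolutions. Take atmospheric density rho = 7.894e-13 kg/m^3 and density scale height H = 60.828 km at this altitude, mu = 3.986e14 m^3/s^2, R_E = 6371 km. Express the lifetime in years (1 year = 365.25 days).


a = R_E + alt = 6863.4000 km = 6.8634e+06 m
da_rev = 2*pi*rho*a^2/BC = 2*pi*7.894e-13*(6.8634e+06)^2/186.9 = 1.250104 m per revolution
N = H/da_rev = 60828.0000 m / 1.250104 m = 48658.3331 revolutions
P = 2*pi*sqrt(a^3/mu) = 5658.7458 s
lifetime = N*P = 48658.3331 * 5658.7458 = 2.7534514e+08 s = 3186.8650 days
years = 3186.8650 / 365.25 = 8.7252 years

8.7252 years


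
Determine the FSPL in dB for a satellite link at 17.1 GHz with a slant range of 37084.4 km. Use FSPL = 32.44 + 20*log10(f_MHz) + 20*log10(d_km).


f = 17.1 GHz = 17100.0000 MHz
d = 37084.4 km
FSPL = 32.44 + 20*log10(17100.0000) + 20*log10(37084.4)
FSPL = 32.44 + 84.6599 + 91.3838
FSPL = 208.4837 dB

208.4837 dB


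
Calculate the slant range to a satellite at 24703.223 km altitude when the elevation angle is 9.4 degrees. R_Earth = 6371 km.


h = 24703.223 km, el = 9.4 deg
d = -R_E*sin(el) + sqrt((R_E*sin(el))^2 + 2*R_E*h + h^2)
d = -6371.0000*sin(0.1640609) + sqrt((6371.0000*0.163326)^2 + 2*6371.0000*24703.223 + 24703.223^2)
d = 29391.3487 km

29391.3487 km


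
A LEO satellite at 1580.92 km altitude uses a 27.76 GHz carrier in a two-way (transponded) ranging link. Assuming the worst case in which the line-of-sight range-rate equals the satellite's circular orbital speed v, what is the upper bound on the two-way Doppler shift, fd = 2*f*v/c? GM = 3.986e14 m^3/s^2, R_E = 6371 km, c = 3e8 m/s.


r = 7.95192e+06 m
v = sqrt(mu/r) = 7079.9900 m/s (worst-case radial velocity)
f = 27.76 GHz = 2.776e+10 Hz
fd = 2*f*v/c = 2*2.776e+10*7079.9900/3.0e+08
fd = 1.3102702e+06 Hz

1.3103e+06 Hz


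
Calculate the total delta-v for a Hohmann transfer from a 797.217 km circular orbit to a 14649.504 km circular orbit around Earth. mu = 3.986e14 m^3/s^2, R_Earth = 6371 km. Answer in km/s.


r1 = 7168.2170 km = 7.168217e+06 m
r2 = 21020.5040 km = 2.1020504e+07 m
dv1 = sqrt(mu/r1)*(sqrt(2*r2/(r1+r2)) - 1) = 1649.7376 m/s
dv2 = sqrt(mu/r2)*(1 - sqrt(2*r1/(r1+r2))) = 1249.0993 m/s
total dv = |dv1| + |dv2| = 1649.7376 + 1249.0993 = 2898.8369 m/s = 2.8988 km/s

2.8988 km/s


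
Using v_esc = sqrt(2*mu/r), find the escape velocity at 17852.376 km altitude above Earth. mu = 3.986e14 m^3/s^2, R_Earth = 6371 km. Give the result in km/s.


r = 6371.0 + 17852.376 = 24223.3760 km = 2.4223376e+07 m
v_esc = sqrt(2*mu/r) = sqrt(2*3.986e14 / 2.4223376e+07)
v_esc = 5736.7551 m/s = 5.7368 km/s

5.7368 km/s


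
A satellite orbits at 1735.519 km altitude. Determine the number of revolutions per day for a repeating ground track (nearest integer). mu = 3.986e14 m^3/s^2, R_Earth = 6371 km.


r = 8.106519e+06 m
T = 2*pi*sqrt(r^3/mu) = 7263.7824 s = 121.0630 min
revs/day = 1440 / 121.0630 = 11.8946
Rounded: 12 revolutions per day

12 revolutions per day


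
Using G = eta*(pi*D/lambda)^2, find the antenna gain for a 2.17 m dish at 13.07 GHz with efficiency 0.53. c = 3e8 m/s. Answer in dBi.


lambda = c/f = 3e8 / 1.307e+10 = 0.02295333 m
G = eta*(pi*D/lambda)^2 = 0.53*(pi*2.17/0.02295333)^2
G = 46752.3826 (linear)
G = 10*log10(46752.3826) = 46.6980 dBi

46.6980 dBi


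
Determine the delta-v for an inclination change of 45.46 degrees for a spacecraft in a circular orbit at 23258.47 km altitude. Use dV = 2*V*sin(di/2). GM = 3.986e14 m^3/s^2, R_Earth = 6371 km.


r = 29629.4700 km = 2.962947e+07 m
V = sqrt(mu/r) = 3667.8089 m/s
di = 45.46 deg = 0.7934267 rad
dV = 2*V*sin(di/2) = 2*3667.8089*sin(0.3967133)
dV = 2834.4023 m/s = 2.8344 km/s

2.8344 km/s


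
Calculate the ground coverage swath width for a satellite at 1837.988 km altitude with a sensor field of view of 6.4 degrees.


FOV = 6.4 deg = 0.1117011 rad
swath = 2 * alt * tan(FOV/2) = 2 * 1837.988 * tan(0.05585054)
swath = 2 * 1837.988 * 0.05590868
swath = 205.5190 km

205.5190 km


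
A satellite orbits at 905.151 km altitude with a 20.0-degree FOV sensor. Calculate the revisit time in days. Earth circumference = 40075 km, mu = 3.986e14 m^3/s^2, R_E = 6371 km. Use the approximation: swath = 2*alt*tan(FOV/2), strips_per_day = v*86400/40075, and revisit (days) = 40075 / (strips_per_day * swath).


swath = 2*905.151*tan(0.1745329) = 319.2051 km
v = sqrt(mu/r) = 7401.4668 m/s = 7.4015 km/s
strips/day = v*86400/40075 = 7.4015*86400/40075 = 15.9572
coverage/day = strips * swath = 15.9572 * 319.2051 = 5093.6349 km
revisit = 40075 / 5093.6349 = 7.8677 days

7.8677 days


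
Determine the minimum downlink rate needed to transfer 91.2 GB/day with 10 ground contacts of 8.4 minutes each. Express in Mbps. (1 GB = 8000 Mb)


total contact time = 10 * 8.4 * 60 = 5040.0000 s
data = 91.2 GB = 729600.0000 Mb
rate = 729600.0000 / 5040.0000 = 144.7619 Mbps

144.7619 Mbps


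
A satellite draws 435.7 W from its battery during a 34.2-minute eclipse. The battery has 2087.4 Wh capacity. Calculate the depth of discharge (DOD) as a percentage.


E_used = P * t / 60 = 435.7 * 34.2 / 60 = 248.3490 Wh
DOD = E_used / E_total * 100 = 248.3490 / 2087.4 * 100
DOD = 11.8975 %

11.8975 %


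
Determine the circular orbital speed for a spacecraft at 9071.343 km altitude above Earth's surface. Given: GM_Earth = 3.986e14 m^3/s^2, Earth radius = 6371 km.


r = R_E + alt = 6371.0 + 9071.343 = 15442.3430 km = 1.5442343e+07 m
v = sqrt(mu/r) = sqrt(3.986e14 / 1.5442343e+07) = 5080.5654 m/s = 5.0806 km/s

5.0806 km/s


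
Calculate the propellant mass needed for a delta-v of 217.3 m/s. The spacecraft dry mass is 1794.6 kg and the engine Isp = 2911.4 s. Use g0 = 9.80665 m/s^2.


ve = Isp * g0 = 2911.4 * 9.80665 = 28551.080810 m/s
mass ratio = exp(dv/ve) = exp(217.3/28551.080810) = 1.00763996
m_prop = m_dry * (mr - 1) = 1794.6 * (1.00763996 - 1)
m_prop = 13.7107 kg

13.7107 kg


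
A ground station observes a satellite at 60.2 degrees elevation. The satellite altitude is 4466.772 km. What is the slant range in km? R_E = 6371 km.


h = 4466.772 km, el = 60.2 deg
d = -R_E*sin(el) + sqrt((R_E*sin(el))^2 + 2*R_E*h + h^2)
d = -6371.0000*sin(1.0507) + sqrt((6371.0000*0.8677655)^2 + 2*6371.0000*4466.772 + 4466.772^2)
d = 4836.4239 km

4836.4239 km


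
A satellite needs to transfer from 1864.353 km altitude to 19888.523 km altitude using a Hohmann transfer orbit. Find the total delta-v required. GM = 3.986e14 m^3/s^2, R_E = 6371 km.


r1 = 8235.3530 km = 8.235353e+06 m
r2 = 26259.5230 km = 2.6259523e+07 m
dv1 = sqrt(mu/r1)*(sqrt(2*r2/(r1+r2)) - 1) = 1627.2859 m/s
dv2 = sqrt(mu/r2)*(1 - sqrt(2*r1/(r1+r2))) = 1203.8767 m/s
total dv = |dv1| + |dv2| = 1627.2859 + 1203.8767 = 2831.1626 m/s = 2.8312 km/s

2.8312 km/s


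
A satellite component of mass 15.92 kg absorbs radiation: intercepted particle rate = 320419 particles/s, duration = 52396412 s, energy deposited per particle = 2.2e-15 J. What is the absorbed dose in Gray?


Total energy deposited = rate * time * E_per
  = 320419 * 52396412 * 2.2e-15 = 0.03693537 J
Dose = E_total / mass = 0.03693537 / 15.92
Dose = 0.002320061 Gy

0.0023 Gy


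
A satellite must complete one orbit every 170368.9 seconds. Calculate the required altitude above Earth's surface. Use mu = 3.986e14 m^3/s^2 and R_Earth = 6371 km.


T = 170368.9 s
r = (mu*T^2/(4*pi^2))^(1/3) = (3.986e14 * 170368.9^2 / (4*pi^2))^(1/3)
r = 6.642314e+07 m = 66423.1395 km
alt = r - R_E = 66423.1395 - 6371 = 60052.1395 km

60052.1395 km


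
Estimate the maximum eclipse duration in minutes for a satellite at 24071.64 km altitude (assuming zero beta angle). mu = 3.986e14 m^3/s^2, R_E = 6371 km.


r = 30442.6400 km
T = 881.0153 min
Eclipse fraction = arcsin(R_E/r)/pi = arcsin(6371.0000/30442.6400)/pi
= arcsin(0.2092788)/pi = 0.06711163
Eclipse duration = 0.06711163 * 881.0153 = 59.1264 min

59.1264 minutes


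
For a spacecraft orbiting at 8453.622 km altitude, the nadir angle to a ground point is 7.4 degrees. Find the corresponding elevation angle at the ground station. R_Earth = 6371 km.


r = R_E + alt = 14824.6220 km
Law of sines in the satellite / Earth-center / ground-point triangle:
  sin(nadir)/R_E = sin(90 + el)/r  =>  cos(el) = (r/R_E)*sin(nadir)
cos(el) = (14824.6220 / 6371.0000) * sin(7.4 deg) = 0.2996933
el = arccos(0.2996933) = 72.5608 deg
(Earth-central angle = 90 - nadir - el = 10.0392 deg)

72.5608 degrees


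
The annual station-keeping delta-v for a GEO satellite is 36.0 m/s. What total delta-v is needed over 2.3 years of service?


dV = rate * years = 36.0 * 2.3
dV = 82.8000 m/s

82.8000 m/s


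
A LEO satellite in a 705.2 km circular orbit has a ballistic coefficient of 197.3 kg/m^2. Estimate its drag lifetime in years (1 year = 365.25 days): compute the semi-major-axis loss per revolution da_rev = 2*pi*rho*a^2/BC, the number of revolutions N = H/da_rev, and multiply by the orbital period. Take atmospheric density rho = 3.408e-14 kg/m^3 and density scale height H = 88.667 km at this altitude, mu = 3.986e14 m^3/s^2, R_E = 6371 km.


a = R_E + alt = 7076.2000 km = 7.0762e+06 m
da_rev = 2*pi*rho*a^2/BC = 2*pi*3.408e-14*(7.0762e+06)^2/197.3 = 0.0543441209 m per revolution
N = H/da_rev = 88667.0000 m / 0.0543441209 m = 1.631584e+06 revolutions
P = 2*pi*sqrt(a^3/mu) = 5923.9498 s
lifetime = N*P = 1.631584e+06 * 5923.9498 = 9.6654219e+09 s = 111868.3093 days
years = 111868.3093 / 365.25 = 306.2787 years

306.2787 years


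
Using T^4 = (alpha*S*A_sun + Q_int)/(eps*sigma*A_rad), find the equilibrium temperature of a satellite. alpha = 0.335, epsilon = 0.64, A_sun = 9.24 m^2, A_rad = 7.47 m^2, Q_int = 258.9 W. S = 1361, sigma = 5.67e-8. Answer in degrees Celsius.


Numerator = alpha*S*A_sun + Q_int = 0.335*1361*9.24 + 258.9 = 4471.7394 W
Denominator = eps*sigma*A_rad = 0.64*5.67e-8*7.47 = 2.7107136e-07 W/K^4
T^4 = 1.649654e+10 K^4
T = 358.3837 K = 85.2337 C

85.2337 degrees Celsius


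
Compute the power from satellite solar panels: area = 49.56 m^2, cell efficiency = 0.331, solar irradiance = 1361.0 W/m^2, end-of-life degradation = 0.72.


P = area * eta * S * degradation
P = 49.56 * 0.331 * 1361.0 * 0.72
P = 16074.9605 W

16074.9605 W


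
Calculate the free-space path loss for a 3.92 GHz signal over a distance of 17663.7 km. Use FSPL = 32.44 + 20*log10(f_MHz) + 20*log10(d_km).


f = 3.92 GHz = 3920.0000 MHz
d = 17663.7 km
FSPL = 32.44 + 20*log10(3920.0000) + 20*log10(17663.7)
FSPL = 32.44 + 71.8657 + 84.9416
FSPL = 189.2474 dB

189.2474 dB


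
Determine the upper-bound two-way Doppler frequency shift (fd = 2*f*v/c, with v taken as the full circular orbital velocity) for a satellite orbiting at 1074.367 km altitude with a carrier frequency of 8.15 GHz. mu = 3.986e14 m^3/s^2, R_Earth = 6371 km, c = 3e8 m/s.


r = 7.445367e+06 m
v = sqrt(mu/r) = 7316.8743 m/s (worst-case radial velocity)
f = 8.15 GHz = 8.15e+09 Hz
fd = 2*f*v/c = 2*8.15e+09*7316.8743/3.0e+08
fd = 397550.1685 Hz

397550.1685 Hz


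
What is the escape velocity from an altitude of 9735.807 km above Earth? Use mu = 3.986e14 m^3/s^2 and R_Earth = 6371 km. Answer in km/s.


r = 6371.0 + 9735.807 = 16106.8070 km = 1.6106807e+07 m
v_esc = sqrt(2*mu/r) = sqrt(2*3.986e14 / 1.6106807e+07)
v_esc = 7035.2400 m/s = 7.0352 km/s

7.0352 km/s


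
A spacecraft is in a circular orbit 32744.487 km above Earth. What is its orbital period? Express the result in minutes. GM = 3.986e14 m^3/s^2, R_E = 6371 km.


r = 39115.4870 km = 3.9115487e+07 m
T = 2*pi*sqrt(r^3/mu) = 2*pi*sqrt(5.9847529e+22 / 3.986e14)
T = 76990.0025 s = 1283.1667 min

1283.1667 minutes


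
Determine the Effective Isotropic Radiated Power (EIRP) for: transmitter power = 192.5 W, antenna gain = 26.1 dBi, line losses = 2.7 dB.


Pt = 192.5 W = 22.8443 dBW
EIRP = Pt_dBW + Gt - losses = 22.8443 + 26.1 - 2.7 = 46.2443 dBW

46.2443 dBW


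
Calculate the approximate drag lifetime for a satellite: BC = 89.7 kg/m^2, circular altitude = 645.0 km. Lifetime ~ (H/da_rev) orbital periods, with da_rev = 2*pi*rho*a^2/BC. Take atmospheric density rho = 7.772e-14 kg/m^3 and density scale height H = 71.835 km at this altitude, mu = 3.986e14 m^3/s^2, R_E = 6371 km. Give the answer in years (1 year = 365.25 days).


a = R_E + alt = 7016.0000 km = 7.016e+06 m
da_rev = 2*pi*rho*a^2/BC = 2*pi*7.772e-14*(7.016e+06)^2/89.7 = 0.267978146 m per revolution
N = H/da_rev = 71835.0000 m / 0.267978146 m = 268062.9040 revolutions
P = 2*pi*sqrt(a^3/mu) = 5848.5148 s
lifetime = N*P = 268062.9040 * 5848.5148 = 1.5677699e+09 s = 18145.4844 days
years = 18145.4844 / 365.25 = 49.6796 years

49.6796 years


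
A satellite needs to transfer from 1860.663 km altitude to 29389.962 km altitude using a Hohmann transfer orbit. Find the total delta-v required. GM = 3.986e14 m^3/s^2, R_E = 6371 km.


r1 = 8231.6630 km = 8.231663e+06 m
r2 = 35760.9620 km = 3.5760962e+07 m
dv1 = sqrt(mu/r1)*(sqrt(2*r2/(r1+r2)) - 1) = 1914.0259 m/s
dv2 = sqrt(mu/r2)*(1 - sqrt(2*r1/(r1+r2))) = 1296.2346 m/s
total dv = |dv1| + |dv2| = 1914.0259 + 1296.2346 = 3210.2605 m/s = 3.2103 km/s

3.2103 km/s


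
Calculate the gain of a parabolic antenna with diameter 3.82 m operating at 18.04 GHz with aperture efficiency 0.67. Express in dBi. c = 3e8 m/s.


lambda = c/f = 3e8 / 1.804e+10 = 0.01662971 m
G = eta*(pi*D/lambda)^2 = 0.67*(pi*3.82/0.01662971)^2
G = 348924.7941 (linear)
G = 10*log10(348924.7941) = 55.4273 dBi

55.4273 dBi


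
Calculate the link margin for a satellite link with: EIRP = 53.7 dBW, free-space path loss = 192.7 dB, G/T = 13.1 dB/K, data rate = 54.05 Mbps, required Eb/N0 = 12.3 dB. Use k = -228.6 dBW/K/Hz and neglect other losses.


C/N0 = EIRP - FSPL + G/T - k = 53.7 - 192.7 + 13.1 - (-228.6)
C/N0 = 102.7000 dB-Hz
R_b = 54.05 Mbps = 5.405e+07 bps -> 10*log10(R_b) = 77.3280 dB-Hz
Eb/N0 = C/N0 - 10*log10(R_b) = 102.7000 - 77.3280 = 25.3720 dB
Margin = Eb/N0 - Eb/N0_req = 25.3720 - 12.3 = 13.0720 dB (link closes)

13.0720 dB


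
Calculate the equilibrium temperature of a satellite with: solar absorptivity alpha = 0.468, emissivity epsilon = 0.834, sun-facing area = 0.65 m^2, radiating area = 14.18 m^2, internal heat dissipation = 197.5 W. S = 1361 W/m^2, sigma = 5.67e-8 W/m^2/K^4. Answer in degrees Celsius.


Numerator = alpha*S*A_sun + Q_int = 0.468*1361*0.65 + 197.5 = 611.5162 W
Denominator = eps*sigma*A_rad = 0.834*5.67e-8*14.18 = 6.70541e-07 W/K^4
T^4 = 9.1197436e+08 K^4
T = 173.7783 K = -99.3717 C

-99.3717 degrees Celsius


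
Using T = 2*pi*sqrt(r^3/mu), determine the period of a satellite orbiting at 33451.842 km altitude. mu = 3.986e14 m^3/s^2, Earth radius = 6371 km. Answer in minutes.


r = 39822.8420 km = 3.9822842e+07 m
T = 2*pi*sqrt(r^3/mu) = 2*pi*sqrt(6.3153402e+22 / 3.986e14)
T = 79087.8186 s = 1318.1303 min

1318.1303 minutes


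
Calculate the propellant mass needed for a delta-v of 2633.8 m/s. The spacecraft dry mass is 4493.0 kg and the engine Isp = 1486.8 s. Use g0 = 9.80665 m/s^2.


ve = Isp * g0 = 1486.8 * 9.80665 = 14580.527220 m/s
mass ratio = exp(dv/ve) = exp(2633.8/14580.527220) = 1.19798166
m_prop = m_dry * (mr - 1) = 4493.0 * (1.19798166 - 1)
m_prop = 889.5316 kg

889.5316 kg


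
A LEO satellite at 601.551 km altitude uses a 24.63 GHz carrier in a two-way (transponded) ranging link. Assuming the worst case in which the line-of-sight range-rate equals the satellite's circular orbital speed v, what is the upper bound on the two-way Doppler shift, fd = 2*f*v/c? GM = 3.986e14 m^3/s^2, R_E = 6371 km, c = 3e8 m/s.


r = 6.972551e+06 m
v = sqrt(mu/r) = 7560.8879 m/s (worst-case radial velocity)
f = 24.63 GHz = 2.463e+10 Hz
fd = 2*f*v/c = 2*2.463e+10*7560.8879/3.0e+08
fd = 1.2414978e+06 Hz

1.2415e+06 Hz


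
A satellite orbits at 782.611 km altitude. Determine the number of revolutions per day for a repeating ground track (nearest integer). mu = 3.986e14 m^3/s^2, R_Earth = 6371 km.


r = 7.153611e+06 m
T = 2*pi*sqrt(r^3/mu) = 6021.4239 s = 100.3571 min
revs/day = 1440 / 100.3571 = 14.3488
Rounded: 14 revolutions per day

14 revolutions per day


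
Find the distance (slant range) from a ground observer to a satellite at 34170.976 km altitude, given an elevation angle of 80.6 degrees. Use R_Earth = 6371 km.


h = 34170.976 km, el = 80.6 deg
d = -R_E*sin(el) + sqrt((R_E*sin(el))^2 + 2*R_E*h + h^2)
d = -6371.0000*sin(1.4067) + sqrt((6371.0000*0.9865722)^2 + 2*6371.0000*34170.976 + 34170.976^2)
d = 34243.1692 km

34243.1692 km


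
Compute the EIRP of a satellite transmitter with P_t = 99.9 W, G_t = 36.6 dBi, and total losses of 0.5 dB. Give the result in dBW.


Pt = 99.9 W = 19.9957 dBW
EIRP = Pt_dBW + Gt - losses = 19.9957 + 36.6 - 0.5 = 56.0957 dBW

56.0957 dBW


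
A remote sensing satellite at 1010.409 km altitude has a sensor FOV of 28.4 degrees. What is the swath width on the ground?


FOV = 28.4 deg = 0.4956735 rad
swath = 2 * alt * tan(FOV/2) = 2 * 1010.409 * tan(0.2478368)
swath = 2 * 1010.409 * 0.2530389
swath = 511.3456 km

511.3456 km


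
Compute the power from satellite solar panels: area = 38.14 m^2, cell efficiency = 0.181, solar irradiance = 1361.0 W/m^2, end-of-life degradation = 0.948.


P = area * eta * S * degradation
P = 38.14 * 0.181 * 1361.0 * 0.948
P = 8906.8826 W

8906.8826 W


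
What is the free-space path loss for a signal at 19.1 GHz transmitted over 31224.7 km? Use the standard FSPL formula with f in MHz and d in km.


f = 19.1 GHz = 19100.0000 MHz
d = 31224.7 km
FSPL = 32.44 + 20*log10(19100.0000) + 20*log10(31224.7)
FSPL = 32.44 + 85.6207 + 89.8900
FSPL = 207.9506 dB

207.9506 dB


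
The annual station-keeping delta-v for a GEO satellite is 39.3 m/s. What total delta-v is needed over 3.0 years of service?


dV = rate * years = 39.3 * 3.0
dV = 117.9000 m/s

117.9000 m/s


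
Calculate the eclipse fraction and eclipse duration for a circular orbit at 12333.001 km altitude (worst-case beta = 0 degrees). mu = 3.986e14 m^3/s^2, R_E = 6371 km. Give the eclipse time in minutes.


r = 18704.0010 km
T = 424.2890 min
Eclipse fraction = arcsin(R_E/r)/pi = arcsin(6371.0000/18704.0010)/pi
= arcsin(0.3406223)/pi = 0.1106377
Eclipse duration = 0.1106377 * 424.2890 = 46.9424 min

46.9424 minutes


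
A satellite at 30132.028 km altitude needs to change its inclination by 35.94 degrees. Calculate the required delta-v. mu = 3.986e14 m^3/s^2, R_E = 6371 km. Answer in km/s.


r = 36503.0280 km = 3.6503028e+07 m
V = sqrt(mu/r) = 3304.4882 m/s
di = 35.94 deg = 0.6272713 rad
dV = 2*V*sin(di/2) = 2*3304.4882*sin(0.3136357)
dV = 2038.9946 m/s = 2.0390 km/s

2.0390 km/s


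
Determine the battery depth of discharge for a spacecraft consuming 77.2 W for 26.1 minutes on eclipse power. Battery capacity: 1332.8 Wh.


E_used = P * t / 60 = 77.2 * 26.1 / 60 = 33.5820 Wh
DOD = E_used / E_total * 100 = 33.5820 / 1332.8 * 100
DOD = 2.5197 %

2.5197 %


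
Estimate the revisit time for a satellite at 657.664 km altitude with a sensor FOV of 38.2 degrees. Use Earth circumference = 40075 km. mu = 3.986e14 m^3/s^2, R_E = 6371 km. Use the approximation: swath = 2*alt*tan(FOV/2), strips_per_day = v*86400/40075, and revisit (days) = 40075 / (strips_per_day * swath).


swath = 2*657.664*tan(0.3333579) = 455.4732 km
v = sqrt(mu/r) = 7530.6464 m/s = 7.5306 km/s
strips/day = v*86400/40075 = 7.5306*86400/40075 = 16.2358
coverage/day = strips * swath = 16.2358 * 455.4732 = 7394.9502 km
revisit = 40075 / 7394.9502 = 5.4192 days

5.4192 days


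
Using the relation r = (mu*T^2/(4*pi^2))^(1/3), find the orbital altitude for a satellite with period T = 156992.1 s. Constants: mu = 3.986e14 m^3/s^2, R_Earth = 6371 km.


T = 156992.1 s
r = (mu*T^2/(4*pi^2))^(1/3) = (3.986e14 * 156992.1^2 / (4*pi^2))^(1/3)
r = 6.2899093e+07 m = 62899.0933 km
alt = r - R_E = 62899.0933 - 6371 = 56528.0933 km

56528.0933 km


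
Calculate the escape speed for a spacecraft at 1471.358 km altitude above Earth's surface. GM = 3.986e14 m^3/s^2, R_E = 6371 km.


r = 6371.0 + 1471.358 = 7842.3580 km = 7.842358e+06 m
v_esc = sqrt(2*mu/r) = sqrt(2*3.986e14 / 7.842358e+06)
v_esc = 10082.3162 m/s = 10.0823 km/s

10.0823 km/s


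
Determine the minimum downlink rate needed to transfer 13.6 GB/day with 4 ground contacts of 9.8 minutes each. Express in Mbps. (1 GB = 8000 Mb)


total contact time = 4 * 9.8 * 60 = 2352.0000 s
data = 13.6 GB = 108800.0000 Mb
rate = 108800.0000 / 2352.0000 = 46.2585 Mbps

46.2585 Mbps


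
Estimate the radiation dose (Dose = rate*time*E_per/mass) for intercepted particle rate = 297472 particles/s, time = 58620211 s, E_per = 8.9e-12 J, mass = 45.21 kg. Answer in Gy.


Total energy deposited = rate * time * E_per
  = 297472 * 58620211 * 8.9e-12 = 155.1971 J
Dose = E_total / mass = 155.1971 / 45.21
Dose = 3.4328 Gy

3.4328 Gy


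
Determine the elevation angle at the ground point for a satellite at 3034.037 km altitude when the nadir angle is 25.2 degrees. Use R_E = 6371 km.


r = R_E + alt = 9405.0370 km
Law of sines in the satellite / Earth-center / ground-point triangle:
  sin(nadir)/R_E = sin(90 + el)/r  =>  cos(el) = (r/R_E)*sin(nadir)
cos(el) = (9405.0370 / 6371.0000) * sin(25.2 deg) = 0.6285465
el = arccos(0.6285465) = 51.0570 deg
(Earth-central angle = 90 - nadir - el = 13.7430 deg)

51.0570 degrees


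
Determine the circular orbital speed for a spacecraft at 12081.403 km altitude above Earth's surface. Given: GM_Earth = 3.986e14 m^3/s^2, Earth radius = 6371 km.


r = R_E + alt = 6371.0 + 12081.403 = 18452.4030 km = 1.8452403e+07 m
v = sqrt(mu/r) = sqrt(3.986e14 / 1.8452403e+07) = 4647.7438 m/s = 4.6477 km/s

4.6477 km/s


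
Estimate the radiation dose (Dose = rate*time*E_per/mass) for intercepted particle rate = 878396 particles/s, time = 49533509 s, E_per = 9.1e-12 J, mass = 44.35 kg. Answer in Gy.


Total energy deposited = rate * time * E_per
  = 878396 * 49533509 * 9.1e-12 = 395.9413 J
Dose = E_total / mass = 395.9413 / 44.35
Dose = 8.9277 Gy

8.9277 Gy


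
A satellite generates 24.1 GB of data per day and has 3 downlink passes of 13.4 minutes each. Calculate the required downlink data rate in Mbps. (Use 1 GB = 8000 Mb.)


total contact time = 3 * 13.4 * 60 = 2412.0000 s
data = 24.1 GB = 192800.0000 Mb
rate = 192800.0000 / 2412.0000 = 79.9337 Mbps

79.9337 Mbps


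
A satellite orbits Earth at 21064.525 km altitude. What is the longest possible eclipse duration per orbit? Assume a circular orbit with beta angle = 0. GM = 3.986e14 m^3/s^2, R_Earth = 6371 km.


r = 27435.5250 km
T = 753.7544 min
Eclipse fraction = arcsin(R_E/r)/pi = arcsin(6371.0000/27435.5250)/pi
= arcsin(0.2322172)/pi = 0.07459801
Eclipse duration = 0.07459801 * 753.7544 = 56.2286 min

56.2286 minutes


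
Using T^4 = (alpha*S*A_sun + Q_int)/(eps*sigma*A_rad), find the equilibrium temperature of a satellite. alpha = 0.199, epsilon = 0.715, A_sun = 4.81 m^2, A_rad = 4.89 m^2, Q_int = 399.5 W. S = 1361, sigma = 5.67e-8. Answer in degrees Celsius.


Numerator = alpha*S*A_sun + Q_int = 0.199*1361*4.81 + 399.5 = 1702.2356 W
Denominator = eps*sigma*A_rad = 0.715*5.67e-8*4.89 = 1.9824304e-07 W/K^4
T^4 = 8.5866094e+09 K^4
T = 304.4076 K = 31.2576 C

31.2576 degrees Celsius


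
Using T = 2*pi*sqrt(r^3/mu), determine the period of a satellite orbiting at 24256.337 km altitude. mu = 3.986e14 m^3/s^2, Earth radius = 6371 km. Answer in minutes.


r = 30627.3370 km = 3.0627337e+07 m
T = 2*pi*sqrt(r^3/mu) = 2*pi*sqrt(2.8729476e+22 / 3.986e14)
T = 53342.7102 s = 889.0452 min

889.0452 minutes


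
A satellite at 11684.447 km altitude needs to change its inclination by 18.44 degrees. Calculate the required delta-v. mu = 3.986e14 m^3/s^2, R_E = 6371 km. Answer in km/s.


r = 18055.4470 km = 1.8055447e+07 m
V = sqrt(mu/r) = 4698.5573 m/s
di = 18.44 deg = 0.3218387 rad
dV = 2*V*sin(di/2) = 2*4698.5573*sin(0.1609194)
dV = 1505.6598 m/s = 1.5057 km/s

1.5057 km/s


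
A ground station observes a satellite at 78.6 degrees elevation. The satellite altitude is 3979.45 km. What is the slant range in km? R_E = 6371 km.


h = 3979.45 km, el = 78.6 deg
d = -R_E*sin(el) + sqrt((R_E*sin(el))^2 + 2*R_E*h + h^2)
d = -6371.0000*sin(1.3718) + sqrt((6371.0000*0.9802712)^2 + 2*6371.0000*3979.45 + 3979.45^2)
d = 4028.2527 km

4028.2527 km


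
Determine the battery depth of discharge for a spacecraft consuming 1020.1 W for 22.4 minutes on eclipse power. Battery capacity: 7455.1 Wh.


E_used = P * t / 60 = 1020.1 * 22.4 / 60 = 380.8373 Wh
DOD = E_used / E_total * 100 = 380.8373 / 7455.1 * 100
DOD = 5.1084 %

5.1084 %


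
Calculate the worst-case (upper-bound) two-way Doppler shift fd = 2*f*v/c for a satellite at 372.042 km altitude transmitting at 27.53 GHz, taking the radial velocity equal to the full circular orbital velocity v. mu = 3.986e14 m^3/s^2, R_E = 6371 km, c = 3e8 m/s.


r = 6.743042e+06 m
v = sqrt(mu/r) = 7688.4840 m/s (worst-case radial velocity)
f = 27.53 GHz = 2.753e+10 Hz
fd = 2*f*v/c = 2*2.753e+10*7688.4840/3.0e+08
fd = 1.4110931e+06 Hz

1.4111e+06 Hz


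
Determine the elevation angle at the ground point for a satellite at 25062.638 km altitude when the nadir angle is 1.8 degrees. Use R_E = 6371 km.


r = R_E + alt = 31433.6380 km
Law of sines in the satellite / Earth-center / ground-point triangle:
  sin(nadir)/R_E = sin(90 + el)/r  =>  cos(el) = (r/R_E)*sin(nadir)
cos(el) = (31433.6380 / 6371.0000) * sin(1.8 deg) = 0.1549764
el = arccos(0.1549764) = 81.0846 deg
(Earth-central angle = 90 - nadir - el = 7.1154 deg)

81.0846 degrees


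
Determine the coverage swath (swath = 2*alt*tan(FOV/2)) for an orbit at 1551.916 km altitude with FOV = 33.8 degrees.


FOV = 33.8 deg = 0.5899213 rad
swath = 2 * alt * tan(FOV/2) = 2 * 1551.916 * tan(0.2949606)
swath = 2 * 1551.916 * 0.3038232
swath = 943.0163 km

943.0163 km


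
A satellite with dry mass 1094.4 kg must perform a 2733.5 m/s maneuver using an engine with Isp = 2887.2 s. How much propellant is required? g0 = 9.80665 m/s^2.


ve = Isp * g0 = 2887.2 * 9.80665 = 28313.759880 m/s
mass ratio = exp(dv/ve) = exp(2733.5/28313.759880) = 1.10135712
m_prop = m_dry * (mr - 1) = 1094.4 * (1.10135712 - 1)
m_prop = 110.9252 kg

110.9252 kg


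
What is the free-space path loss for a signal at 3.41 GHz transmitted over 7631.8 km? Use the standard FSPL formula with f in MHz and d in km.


f = 3.41 GHz = 3410.0000 MHz
d = 7631.8 km
FSPL = 32.44 + 20*log10(3410.0000) + 20*log10(7631.8)
FSPL = 32.44 + 70.6551 + 77.6525
FSPL = 180.7476 dB

180.7476 dB


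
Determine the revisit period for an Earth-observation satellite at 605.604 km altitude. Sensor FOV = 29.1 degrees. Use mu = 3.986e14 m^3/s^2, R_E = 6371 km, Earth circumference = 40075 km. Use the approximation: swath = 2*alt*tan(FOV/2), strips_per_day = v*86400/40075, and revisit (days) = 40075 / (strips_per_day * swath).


swath = 2*605.604*tan(0.2539454) = 314.3676 km
v = sqrt(mu/r) = 7558.6913 m/s = 7.5587 km/s
strips/day = v*86400/40075 = 7.5587*86400/40075 = 16.2962
coverage/day = strips * swath = 16.2962 * 314.3676 = 5123.0031 km
revisit = 40075 / 5123.0031 = 7.8226 days

7.8226 days


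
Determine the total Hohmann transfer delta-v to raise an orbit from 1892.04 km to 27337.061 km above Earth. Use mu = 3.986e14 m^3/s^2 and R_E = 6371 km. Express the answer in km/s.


r1 = 8263.0400 km = 8.26304e+06 m
r2 = 33708.0610 km = 3.3708061e+07 m
dv1 = sqrt(mu/r1)*(sqrt(2*r2/(r1+r2)) - 1) = 1857.0643 m/s
dv2 = sqrt(mu/r2)*(1 - sqrt(2*r1/(r1+r2))) = 1280.9576 m/s
total dv = |dv1| + |dv2| = 1857.0643 + 1280.9576 = 3138.0219 m/s = 3.1380 km/s

3.1380 km/s


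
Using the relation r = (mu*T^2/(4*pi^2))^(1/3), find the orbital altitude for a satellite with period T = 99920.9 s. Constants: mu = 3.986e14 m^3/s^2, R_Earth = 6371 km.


T = 99920.9 s
r = (mu*T^2/(4*pi^2))^(1/3) = (3.986e14 * 99920.9^2 / (4*pi^2))^(1/3)
r = 4.6540396e+07 m = 46540.3963 km
alt = r - R_E = 46540.3963 - 6371 = 40169.3963 km

40169.3963 km


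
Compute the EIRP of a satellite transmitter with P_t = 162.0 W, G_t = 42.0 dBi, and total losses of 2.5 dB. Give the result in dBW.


Pt = 162.0 W = 22.0952 dBW
EIRP = Pt_dBW + Gt - losses = 22.0952 + 42.0 - 2.5 = 61.5952 dBW

61.5952 dBW


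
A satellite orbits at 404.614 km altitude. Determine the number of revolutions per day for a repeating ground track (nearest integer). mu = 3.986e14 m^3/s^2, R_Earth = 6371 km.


r = 6.775614e+06 m
T = 2*pi*sqrt(r^3/mu) = 5550.5268 s = 92.5088 min
revs/day = 1440 / 92.5088 = 15.5661
Rounded: 16 revolutions per day

16 revolutions per day


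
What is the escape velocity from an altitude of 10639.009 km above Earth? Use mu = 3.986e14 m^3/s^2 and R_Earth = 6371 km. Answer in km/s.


r = 6371.0 + 10639.009 = 17010.0090 km = 1.7010009e+07 m
v_esc = sqrt(2*mu/r) = sqrt(2*3.986e14 / 1.7010009e+07)
v_esc = 6845.9130 m/s = 6.8459 km/s

6.8459 km/s


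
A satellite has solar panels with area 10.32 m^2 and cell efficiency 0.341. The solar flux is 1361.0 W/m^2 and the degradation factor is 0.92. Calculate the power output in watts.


P = area * eta * S * degradation
P = 10.32 * 0.341 * 1361.0 * 0.92
P = 4406.3605 W

4406.3605 W


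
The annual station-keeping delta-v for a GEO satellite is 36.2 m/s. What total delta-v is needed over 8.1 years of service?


dV = rate * years = 36.2 * 8.1
dV = 293.2200 m/s

293.2200 m/s


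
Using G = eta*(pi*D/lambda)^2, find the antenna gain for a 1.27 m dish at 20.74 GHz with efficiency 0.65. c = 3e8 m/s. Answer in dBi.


lambda = c/f = 3e8 / 2.074e+10 = 0.0144648 m
G = eta*(pi*D/lambda)^2 = 0.65*(pi*1.27/0.0144648)^2
G = 49453.3298 (linear)
G = 10*log10(49453.3298) = 46.9420 dBi

46.9420 dBi


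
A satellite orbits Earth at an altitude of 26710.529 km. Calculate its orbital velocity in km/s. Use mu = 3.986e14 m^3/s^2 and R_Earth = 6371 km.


r = R_E + alt = 6371.0 + 26710.529 = 33081.5290 km = 3.3081529e+07 m
v = sqrt(mu/r) = sqrt(3.986e14 / 3.3081529e+07) = 3471.1698 m/s = 3.4712 km/s

3.4712 km/s


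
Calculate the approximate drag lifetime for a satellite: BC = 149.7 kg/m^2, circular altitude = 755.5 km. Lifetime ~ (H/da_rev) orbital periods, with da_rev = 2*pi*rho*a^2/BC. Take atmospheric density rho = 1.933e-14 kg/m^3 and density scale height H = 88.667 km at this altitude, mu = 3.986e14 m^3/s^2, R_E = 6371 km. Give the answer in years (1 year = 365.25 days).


a = R_E + alt = 7126.5000 km = 7.1265e+06 m
da_rev = 2*pi*rho*a^2/BC = 2*pi*1.933e-14*(7.1265e+06)^2/149.7 = 0.0412042962 m per revolution
N = H/da_rev = 88667.0000 m / 0.0412042962 m = 2.1518873e+06 revolutions
P = 2*pi*sqrt(a^3/mu) = 5987.2260 s
lifetime = N*P = 2.1518873e+06 * 5987.2260 = 1.2883835e+10 s = 149118.4657 days
years = 149118.4657 / 365.25 = 408.2641 years

408.2641 years


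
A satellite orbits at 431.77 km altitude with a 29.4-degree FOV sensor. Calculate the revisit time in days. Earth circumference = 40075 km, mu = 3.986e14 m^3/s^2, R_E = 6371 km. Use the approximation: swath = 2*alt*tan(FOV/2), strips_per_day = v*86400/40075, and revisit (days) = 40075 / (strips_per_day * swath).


swath = 2*431.77*tan(0.2565634) = 226.5455 km
v = sqrt(mu/r) = 7654.6573 m/s = 7.6547 km/s
strips/day = v*86400/40075 = 7.6547*86400/40075 = 16.5031
coverage/day = strips * swath = 16.5031 * 226.5455 = 3738.7064 km
revisit = 40075 / 3738.7064 = 10.7189 days

10.7189 days


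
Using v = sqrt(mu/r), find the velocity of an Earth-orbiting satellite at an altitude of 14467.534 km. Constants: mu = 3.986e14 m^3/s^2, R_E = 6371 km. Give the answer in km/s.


r = R_E + alt = 6371.0 + 14467.534 = 20838.5340 km = 2.0838534e+07 m
v = sqrt(mu/r) = sqrt(3.986e14 / 2.0838534e+07) = 4373.5598 m/s = 4.3736 km/s

4.3736 km/s


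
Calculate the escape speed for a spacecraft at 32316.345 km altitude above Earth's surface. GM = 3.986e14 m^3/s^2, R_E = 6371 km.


r = 6371.0 + 32316.345 = 38687.3450 km = 3.8687345e+07 m
v_esc = sqrt(2*mu/r) = sqrt(2*3.986e14 / 3.8687345e+07)
v_esc = 4539.4076 m/s = 4.5394 km/s

4.5394 km/s


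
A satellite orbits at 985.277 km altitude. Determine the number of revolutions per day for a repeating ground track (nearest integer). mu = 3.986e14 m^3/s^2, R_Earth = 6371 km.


r = 7.356277e+06 m
T = 2*pi*sqrt(r^3/mu) = 6279.1135 s = 104.6519 min
revs/day = 1440 / 104.6519 = 13.7599
Rounded: 14 revolutions per day

14 revolutions per day


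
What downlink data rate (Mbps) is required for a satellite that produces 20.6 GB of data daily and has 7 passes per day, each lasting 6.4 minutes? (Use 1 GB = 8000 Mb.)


total contact time = 7 * 6.4 * 60 = 2688.0000 s
data = 20.6 GB = 164800.0000 Mb
rate = 164800.0000 / 2688.0000 = 61.3095 Mbps

61.3095 Mbps


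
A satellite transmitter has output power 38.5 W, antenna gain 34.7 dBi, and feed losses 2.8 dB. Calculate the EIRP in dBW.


Pt = 38.5 W = 15.8546 dBW
EIRP = Pt_dBW + Gt - losses = 15.8546 + 34.7 - 2.8 = 47.7546 dBW

47.7546 dBW
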